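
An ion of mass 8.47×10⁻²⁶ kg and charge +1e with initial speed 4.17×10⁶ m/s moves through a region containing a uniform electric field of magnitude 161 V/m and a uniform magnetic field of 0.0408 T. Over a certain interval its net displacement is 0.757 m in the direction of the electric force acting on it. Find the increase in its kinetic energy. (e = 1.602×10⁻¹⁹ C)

ΔKE ≈ 1.95×10⁻¹⁷ J

The magnetic force is always ⟂ v and does no work; only the electric force changes KE.
ΔKE = F_E · d = |q|E d = (1.602×10⁻¹⁹)(161)(0.757) ≈ 1.95×10⁻¹⁷ J.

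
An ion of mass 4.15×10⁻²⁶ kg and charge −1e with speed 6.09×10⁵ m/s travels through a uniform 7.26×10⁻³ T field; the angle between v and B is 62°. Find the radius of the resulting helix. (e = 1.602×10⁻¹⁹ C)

r ≈ 19.2 m

v⊥ = v sinθ = 6.09×10⁵·sin62° ≈ 5.377×10⁵ m/s.
r = m v⊥/(|q|B) = (4.15×10⁻²⁶)(5.377×10⁵)/((1.602×10⁻¹⁹)(7.26×10⁻³)) ≈ 19.2 m.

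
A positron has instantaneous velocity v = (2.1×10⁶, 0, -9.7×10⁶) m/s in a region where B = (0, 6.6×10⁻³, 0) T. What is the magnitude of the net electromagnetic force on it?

|F| ≈ 1.05×10⁻¹⁴ N

v×B = (6.40×10⁴, 0, 1.39×10⁴) N/C.
F = q v×B = (1.602×10⁻¹⁹ C)·(6.40×10⁴, 0, 1.39×10⁴) = (1.03×10⁻¹⁴, 0, 2.22×10⁻¹⁵) N.
|F| = 1.05×10⁻¹⁴ N.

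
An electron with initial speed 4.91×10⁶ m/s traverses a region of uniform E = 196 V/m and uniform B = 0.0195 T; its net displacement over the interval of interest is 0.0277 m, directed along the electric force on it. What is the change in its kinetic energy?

ΔKE ≈ 8.70×10⁻¹⁹ J

The magnetic force is always ⟂ v and does no work; only the electric force changes KE.
ΔKE = F_E · d = |q|E d = (1.602×10⁻¹⁹)(196)(0.0277) ≈ 8.70×10⁻¹⁹ J.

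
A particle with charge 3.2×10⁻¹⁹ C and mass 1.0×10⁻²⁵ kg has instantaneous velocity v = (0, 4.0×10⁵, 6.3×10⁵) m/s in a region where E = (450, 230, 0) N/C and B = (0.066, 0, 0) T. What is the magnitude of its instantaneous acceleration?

|a| ≈ 1.58×10¹¹ m/s²

v×B = (0, 4.16×10⁴, -2.64×10⁴) N/C.
E + v×B = (450, 4.18×10⁴, -2.64×10⁴) N/C.
F = q(E + v×B) = (3.2×10⁻¹⁹ C)·(450, 4.18×10⁴, -2.64×10⁴) = (1.44×10⁻¹⁶, 1.34×10⁻¹⁴, -8.45×10⁻¹⁵) N.
|a| = |F|/m = 1.582×10⁻¹⁴/1.0×10⁻²⁵ ≈ 1.58×10¹¹ m/s².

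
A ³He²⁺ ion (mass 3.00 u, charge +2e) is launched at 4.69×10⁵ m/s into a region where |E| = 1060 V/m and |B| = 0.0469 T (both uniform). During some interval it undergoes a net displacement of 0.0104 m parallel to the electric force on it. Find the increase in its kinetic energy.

ΔKE ≈ 3.53×10⁻¹⁸ J

The magnetic force is always ⟂ v and does no work; only the electric force changes KE.
ΔKE = F_E · d = |q|E d = (3.204×10⁻¹⁹)(1060)(0.0104) ≈ 3.53×10⁻¹⁸ J.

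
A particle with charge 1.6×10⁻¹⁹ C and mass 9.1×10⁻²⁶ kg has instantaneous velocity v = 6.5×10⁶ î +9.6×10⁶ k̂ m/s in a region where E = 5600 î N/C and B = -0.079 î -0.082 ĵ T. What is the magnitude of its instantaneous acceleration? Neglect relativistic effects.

|a| ≈ 2.14×10¹² m/s²

v×B = (7.87×10⁵, -7.58×10⁵, -5.33×10⁵) N/C.
E + v×B = (7.93×10⁵, -7.58×10⁵, -5.33×10⁵) N/C.
F = q(E + v×B) = (1.6×10⁻¹⁹ C)·(7.93×10⁵, -7.58×10⁵, -5.33×10⁵) = (1.27×10⁻¹³, -1.21×10⁻¹³, -8.53×10⁻¹⁴) N.
|a| = |F|/m = 1.952×10⁻¹³/9.1×10⁻²⁶ ≈ 2.14×10¹² m/s².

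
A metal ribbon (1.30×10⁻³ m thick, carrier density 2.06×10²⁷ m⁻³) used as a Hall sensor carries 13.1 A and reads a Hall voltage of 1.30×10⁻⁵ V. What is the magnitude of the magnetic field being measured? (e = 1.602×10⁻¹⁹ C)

From V_H = IB/(n e t), B = V_H n e t / I.
B = (1.30×10⁻⁵)(2.06×10²⁷)(1.602×10⁻¹⁹)(1.30×10⁻³)/13.1 ≈ 0.426 T.

B ≈ 0.426 T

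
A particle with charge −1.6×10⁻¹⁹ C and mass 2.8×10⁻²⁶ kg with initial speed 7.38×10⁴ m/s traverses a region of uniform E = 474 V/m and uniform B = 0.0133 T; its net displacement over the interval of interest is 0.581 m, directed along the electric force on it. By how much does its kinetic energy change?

ΔKE ≈ 4.41×10⁻¹⁷ J

The magnetic force is always ⟂ v and does no work; only the electric force changes KE.
ΔKE = F_E · d = |q|E d = (1.6×10⁻¹⁹)(474)(0.581) ≈ 4.41×10⁻¹⁷ J.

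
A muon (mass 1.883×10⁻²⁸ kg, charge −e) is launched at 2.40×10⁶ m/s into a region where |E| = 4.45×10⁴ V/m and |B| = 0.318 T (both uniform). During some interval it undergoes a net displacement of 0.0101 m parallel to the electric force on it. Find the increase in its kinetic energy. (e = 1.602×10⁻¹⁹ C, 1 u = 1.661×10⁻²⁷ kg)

The magnetic force is always ⟂ v and does no work; only the electric force changes KE.
ΔKE = F_E · d = |q|E d = (1.602×10⁻¹⁹)(4.45×10⁴)(0.0101) ≈ 7.20×10⁻¹⁷ J.

ΔKE ≈ 7.20×10⁻¹⁷ J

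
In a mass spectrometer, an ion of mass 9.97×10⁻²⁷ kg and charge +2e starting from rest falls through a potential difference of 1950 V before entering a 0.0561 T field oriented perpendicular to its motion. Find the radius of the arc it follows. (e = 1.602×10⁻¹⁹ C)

Acceleration: |q|V = ½mv² ⇒ v = √(2|q|V/m) = √(2·3.204×10⁻¹⁹·1950/9.97×10⁻²⁷) ≈ 3.540×10⁵ m/s.
In the field: r = mv/(|q|B) = (9.97×10⁻²⁷)(3.540×10⁵)/((3.204×10⁻¹⁹)(0.0561)) ≈ 0.196 m.

r ≈ 0.196 m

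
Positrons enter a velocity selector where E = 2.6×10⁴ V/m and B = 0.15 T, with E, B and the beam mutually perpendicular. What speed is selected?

Zero net Lorentz force requires |qE| = |q v×B|, i.e. E = vB.
v = E/B = 2.6×10⁴/0.15 = 1.7×10⁵ m/s.

v = 1.7×10⁵ m/s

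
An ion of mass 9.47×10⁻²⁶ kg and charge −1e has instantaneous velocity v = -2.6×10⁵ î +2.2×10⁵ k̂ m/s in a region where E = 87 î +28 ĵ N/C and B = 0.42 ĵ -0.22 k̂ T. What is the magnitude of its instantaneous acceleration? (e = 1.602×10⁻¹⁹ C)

v×B = (-9.24×10⁴, -5.72×10⁴, -1.09×10⁵) N/C.
E + v×B = (-9.23×10⁴, -5.72×10⁴, -1.09×10⁵) N/C.
F = q(E + v×B) = (−1.602×10⁻¹⁹ C)·(-9.23×10⁴, -5.72×10⁴, -1.09×10⁵) = (1.48×10⁻¹⁴, 9.16×10⁻¹⁵, 1.75×10⁻¹⁴) N.
|a| = |F|/m = 2.467×10⁻¹⁴/9.47×10⁻²⁶ ≈ 2.61×10¹¹ m/s².

|a| ≈ 2.61×10¹¹ m/s²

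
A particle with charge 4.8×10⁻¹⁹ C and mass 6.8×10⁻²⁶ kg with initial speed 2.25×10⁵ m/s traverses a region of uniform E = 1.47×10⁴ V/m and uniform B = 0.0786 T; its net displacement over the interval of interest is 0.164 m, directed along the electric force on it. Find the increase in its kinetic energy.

ΔKE ≈ 1.16×10⁻¹⁵ J

The magnetic force is always ⟂ v and does no work; only the electric force changes KE.
ΔKE = F_E · d = |q|E d = (4.8×10⁻¹⁹)(1.47×10⁴)(0.164) ≈ 1.16×10⁻¹⁵ J.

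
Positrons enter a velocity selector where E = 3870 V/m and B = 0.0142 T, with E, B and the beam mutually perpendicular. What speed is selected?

Straight-line motion ⇒ electric and magnetic forces cancel, so E = vB.
v = E/B = 3870/0.0142 = 2.73×10⁵ m/s.

v = 2.73×10⁵ m/s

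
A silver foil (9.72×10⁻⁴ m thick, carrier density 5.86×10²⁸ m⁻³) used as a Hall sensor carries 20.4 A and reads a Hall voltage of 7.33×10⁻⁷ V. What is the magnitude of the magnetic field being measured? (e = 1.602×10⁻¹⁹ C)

B ≈ 0.328 T

From V_H = IB/(n e t), B = V_H n e t / I.
B = (7.33×10⁻⁷)(5.86×10²⁸)(1.602×10⁻¹⁹)(9.72×10⁻⁴)/20.4 ≈ 0.328 T.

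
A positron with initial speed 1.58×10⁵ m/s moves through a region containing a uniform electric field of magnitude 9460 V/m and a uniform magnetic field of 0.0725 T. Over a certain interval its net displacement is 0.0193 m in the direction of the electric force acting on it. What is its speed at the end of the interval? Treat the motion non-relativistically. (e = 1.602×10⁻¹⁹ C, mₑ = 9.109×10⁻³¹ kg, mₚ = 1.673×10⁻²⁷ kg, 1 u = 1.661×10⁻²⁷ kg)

v_f ≈ 8.02×10⁶ m/s

B does no work; ΔKE = |q|E d.
½mv_f² = ½mv₀² + |q|Ed = ½(9.109×10⁻³¹)(1.58×10⁵)² + (1.602×10⁻¹⁹)(9460)(0.0193) ≈ 1.137×10⁻²⁰ J + 2.925×10⁻¹⁷ J ≈ 2.926×10⁻¹⁷ J.
v_f = √(2·2.926×10⁻¹⁷/9.109×10⁻³¹) ≈ 8.02×10⁶ m/s.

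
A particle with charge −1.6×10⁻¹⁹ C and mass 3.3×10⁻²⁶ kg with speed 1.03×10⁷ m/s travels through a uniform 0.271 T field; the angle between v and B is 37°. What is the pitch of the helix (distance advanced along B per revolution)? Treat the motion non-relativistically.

p ≈ 39.3 m

v∥ = v cosθ = 1.03×10⁷·cos37° ≈ 8.226×10⁶ m/s.
T = 2πm/(|q|B) = 2π(3.3×10⁻²⁶)/((1.6×10⁻¹⁹)(0.271)) ≈ 4.782×10⁻⁶ s.
pitch = v∥ T = (8.226×10⁶)(4.782×10⁻⁶) ≈ 39.3 m.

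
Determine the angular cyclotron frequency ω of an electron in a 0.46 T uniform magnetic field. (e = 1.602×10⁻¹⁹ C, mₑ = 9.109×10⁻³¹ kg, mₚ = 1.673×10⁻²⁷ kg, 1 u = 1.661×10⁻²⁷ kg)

ω = |q|B/m.
ω = (1.602×10⁻¹⁹)(0.46)/9.109×10⁻³¹ ≈ 8.1×10¹⁰ rad/s.

ω ≈ 8.1×10¹⁰ rad/s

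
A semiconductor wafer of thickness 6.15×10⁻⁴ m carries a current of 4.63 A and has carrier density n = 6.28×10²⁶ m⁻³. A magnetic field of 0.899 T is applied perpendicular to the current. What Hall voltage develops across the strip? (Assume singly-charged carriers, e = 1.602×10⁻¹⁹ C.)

V_H = IB/(n e t).
V_H = (4.63)(0.899)/((6.28×10²⁶)(1.602×10⁻¹⁹)(6.15×10⁻⁴)) ≈ 6.73×10⁻⁵ V.

V_H ≈ 6.73×10⁻⁵ V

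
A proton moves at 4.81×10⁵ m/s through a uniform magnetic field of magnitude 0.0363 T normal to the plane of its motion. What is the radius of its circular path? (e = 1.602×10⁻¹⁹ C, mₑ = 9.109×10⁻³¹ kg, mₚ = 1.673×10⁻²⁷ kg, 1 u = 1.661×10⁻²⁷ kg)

r ≈ 0.138 m

The magnetic force provides the centripetal force: |q|vB = mv²/r.
r = mv/(|q|B) = (1.673×10⁻²⁷)(4.81×10⁵)/((1.602×10⁻¹⁹)(0.0363)) ≈ 0.138 m.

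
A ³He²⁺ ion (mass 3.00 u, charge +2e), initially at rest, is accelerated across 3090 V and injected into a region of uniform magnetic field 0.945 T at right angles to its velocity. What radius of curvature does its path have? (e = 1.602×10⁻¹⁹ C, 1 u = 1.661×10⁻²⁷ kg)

r ≈ 0.0104 m

Acceleration: |q|V = ½mv² ⇒ v = √(2|q|V/m) = √(2·3.204×10⁻¹⁹·3090/4.983×10⁻²⁷) ≈ 6.304×10⁵ m/s.
In the field: r = mv/(|q|B) = (4.983×10⁻²⁷)(6.304×10⁵)/((3.204×10⁻¹⁹)(0.945)) ≈ 0.0104 m.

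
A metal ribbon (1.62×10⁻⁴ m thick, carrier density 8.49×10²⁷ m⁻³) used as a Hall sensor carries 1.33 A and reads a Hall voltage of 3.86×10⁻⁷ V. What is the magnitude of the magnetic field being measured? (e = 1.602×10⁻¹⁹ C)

From V_H = IB/(n e t), B = V_H n e t / I.
B = (3.86×10⁻⁷)(8.49×10²⁷)(1.602×10⁻¹⁹)(1.62×10⁻⁴)/1.33 ≈ 0.0639 T.

B ≈ 0.0639 T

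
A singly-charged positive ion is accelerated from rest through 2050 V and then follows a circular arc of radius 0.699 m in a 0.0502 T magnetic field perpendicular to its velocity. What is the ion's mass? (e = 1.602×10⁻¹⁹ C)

m ≈ 4.81×10⁻²⁶ kg

Combine |q|V = ½mv² and r = mv/(|q|B): eliminate v to get m = qB²r²/(2V).
m = (1.602×10⁻¹⁹)(0.0502)²(0.699)²/(2·2050) ≈ 4.81×10⁻²⁶ kg.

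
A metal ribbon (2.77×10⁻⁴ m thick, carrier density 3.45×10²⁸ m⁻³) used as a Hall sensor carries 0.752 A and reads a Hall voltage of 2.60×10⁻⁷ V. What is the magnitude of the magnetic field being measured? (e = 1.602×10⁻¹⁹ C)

From V_H = IB/(n e t), B = V_H n e t / I.
B = (2.60×10⁻⁷)(3.45×10²⁸)(1.602×10⁻¹⁹)(2.77×10⁻⁴)/0.752 ≈ 0.529 T.

B ≈ 0.529 T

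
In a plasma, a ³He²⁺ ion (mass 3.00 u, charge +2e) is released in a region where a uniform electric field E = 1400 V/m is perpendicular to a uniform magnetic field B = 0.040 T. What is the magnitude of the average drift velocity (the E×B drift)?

v_d ≈ 3.5×10⁴ m/s

In crossed fields the guiding centre drifts at v_d = |E×B|/B² = E/B, independent of charge and mass.
v_d = 1400/0.040 = 3.5×10⁴ m/s.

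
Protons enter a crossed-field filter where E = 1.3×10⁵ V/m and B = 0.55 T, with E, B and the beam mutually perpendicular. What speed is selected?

v = 2.4×10⁵ m/s

Straight-line motion ⇒ electric and magnetic forces cancel, so E = vB.
v = E/B = 1.3×10⁵/0.55 = 2.4×10⁵ m/s.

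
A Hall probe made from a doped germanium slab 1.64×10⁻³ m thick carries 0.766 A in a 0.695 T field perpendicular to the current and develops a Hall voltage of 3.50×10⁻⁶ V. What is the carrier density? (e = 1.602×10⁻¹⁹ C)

From V_H = IB/(n e t), n = IB/(V_H e t).
n = (0.766)(0.695)/((3.50×10⁻⁶)(1.602×10⁻¹⁹)(1.64×10⁻³)) ≈ 5.79×10²⁶ m⁻³.

n ≈ 5.79×10²⁶ m⁻³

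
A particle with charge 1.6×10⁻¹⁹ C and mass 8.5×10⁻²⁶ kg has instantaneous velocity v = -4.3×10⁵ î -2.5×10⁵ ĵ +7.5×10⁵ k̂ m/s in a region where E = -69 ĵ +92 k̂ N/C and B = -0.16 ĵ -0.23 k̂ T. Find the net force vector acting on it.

F ≈ (2.84×10⁻¹⁴, -1.58×10⁻¹⁴, 1.10×10⁻¹⁴) N

v×B = (1.78×10⁵, -9.89×10⁴, 6.88×10⁴) N/C.
E + v×B = (1.78×10⁵, -9.90×10⁴, 6.89×10⁴) N/C.
F = q(E + v×B) = (1.6×10⁻¹⁹ C)·(1.78×10⁵, -9.90×10⁴, 6.89×10⁴) = (2.84×10⁻¹⁴, -1.58×10⁻¹⁴, 1.10×10⁻¹⁴) N.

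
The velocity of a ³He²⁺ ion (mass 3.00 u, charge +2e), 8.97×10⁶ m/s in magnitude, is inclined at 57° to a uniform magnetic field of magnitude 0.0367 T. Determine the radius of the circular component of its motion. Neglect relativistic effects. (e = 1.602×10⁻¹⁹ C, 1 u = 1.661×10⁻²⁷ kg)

r ≈ 3.19 m

v⊥ = v sinθ = 8.97×10⁶·sin57° ≈ 7.523×10⁶ m/s.
r = m v⊥/(|q|B) = (4.983×10⁻²⁷)(7.523×10⁶)/((3.204×10⁻¹⁹)(0.0367)) ≈ 3.19 m.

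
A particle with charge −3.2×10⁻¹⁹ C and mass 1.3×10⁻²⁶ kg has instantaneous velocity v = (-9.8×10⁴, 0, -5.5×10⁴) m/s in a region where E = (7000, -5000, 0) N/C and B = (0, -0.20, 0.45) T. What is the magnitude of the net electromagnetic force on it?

v×B = (-1.10×10⁴, 4.41×10⁴, 1.96×10⁴) N/C.
E + v×B = (-4000, 3.91×10⁴, 1.96×10⁴) N/C.
F = q(E + v×B) = (−3.2×10⁻¹⁹ C)·(-4000, 3.91×10⁴, 1.96×10⁴) = (1.28×10⁻¹⁵, -1.25×10⁻¹⁴, -6.27×10⁻¹⁵) N.
|F| = 1.41×10⁻¹⁴ N.

|F| ≈ 1.41×10⁻¹⁴ N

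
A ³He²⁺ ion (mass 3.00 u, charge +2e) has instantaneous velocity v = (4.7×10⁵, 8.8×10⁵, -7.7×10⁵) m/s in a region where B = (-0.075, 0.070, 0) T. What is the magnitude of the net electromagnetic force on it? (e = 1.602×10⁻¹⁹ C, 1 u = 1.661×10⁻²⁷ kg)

v×B = (5.39×10⁴, 5.78×10⁴, 9.89×10⁴) N/C.
F = q v×B = (3.204×10⁻¹⁹ C)·(5.39×10⁴, 5.78×10⁴, 9.89×10⁴) = (1.73×10⁻¹⁴, 1.85×10⁻¹⁴, 3.17×10⁻¹⁴) N.
|F| = 4.06×10⁻¹⁴ N.

|F| ≈ 4.06×10⁻¹⁴ N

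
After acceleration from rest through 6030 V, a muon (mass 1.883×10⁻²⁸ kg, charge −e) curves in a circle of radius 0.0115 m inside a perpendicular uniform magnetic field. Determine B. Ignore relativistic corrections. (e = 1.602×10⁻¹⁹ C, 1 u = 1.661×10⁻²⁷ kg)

B ≈ 0.327 T

v = √(2|q|V/m) = √(2·1.602×10⁻¹⁹·6030/1.883×10⁻²⁸) ≈ 3.203×10⁶ m/s.
B = mv/(|q|r) = (1.883×10⁻²⁸)(3.203×10⁶)/((1.602×10⁻¹⁹)(0.0115)) ≈ 0.327 T.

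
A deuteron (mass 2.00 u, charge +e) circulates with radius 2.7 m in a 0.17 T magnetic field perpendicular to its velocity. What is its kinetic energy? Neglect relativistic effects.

v = |q|Br/m, then KE = ½mv² = (qBr)²/(2m).
v = (1.602×10⁻¹⁹)(0.17)(2.7)/3.322×10⁻²⁷ ≈ 2.213×10⁷ m/s.
KE = ½(3.322×10⁻²⁷)(2.213×10⁷)² ≈ 8.1×10⁻¹³ J = 5.1×10⁶ eV.

KE ≈ 5.1×10⁶ eV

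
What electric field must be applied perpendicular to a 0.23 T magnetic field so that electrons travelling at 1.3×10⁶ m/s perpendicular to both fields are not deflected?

For straight-line motion qE = qvB, so E = vB.
E = 1.3×10⁶ × 0.23 = 3.0×10⁵ V/m.

E = 3.0×10⁵ V/m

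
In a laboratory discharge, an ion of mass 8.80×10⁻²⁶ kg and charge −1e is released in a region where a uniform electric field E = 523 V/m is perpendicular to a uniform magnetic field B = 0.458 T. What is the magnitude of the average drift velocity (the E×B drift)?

In crossed fields the guiding centre drifts at v_d = |E×B|/B² = E/B, independent of charge and mass.
v_d = 523/0.458 = 1140 m/s.

v_d ≈ 1140 m/s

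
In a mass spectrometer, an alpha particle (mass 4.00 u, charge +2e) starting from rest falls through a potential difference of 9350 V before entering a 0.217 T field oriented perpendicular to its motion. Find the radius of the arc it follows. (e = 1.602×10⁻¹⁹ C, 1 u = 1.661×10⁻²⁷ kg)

r ≈ 0.0907 m

Acceleration: |q|V = ½mv² ⇒ v = √(2|q|V/m) = √(2·3.204×10⁻¹⁹·9350/6.644×10⁻²⁷) ≈ 9.496×10⁵ m/s.
In the field: r = mv/(|q|B) = (6.644×10⁻²⁷)(9.496×10⁵)/((3.204×10⁻¹⁹)(0.217)) ≈ 0.0907 m.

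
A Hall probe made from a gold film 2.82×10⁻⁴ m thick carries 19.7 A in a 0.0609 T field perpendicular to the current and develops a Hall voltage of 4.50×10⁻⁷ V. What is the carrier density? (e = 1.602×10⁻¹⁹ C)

n ≈ 5.90×10²⁸ m⁻³

From V_H = IB/(n e t), n = IB/(V_H e t).
n = (19.7)(0.0609)/((4.50×10⁻⁷)(1.602×10⁻¹⁹)(2.82×10⁻⁴)) ≈ 5.90×10²⁸ m⁻³.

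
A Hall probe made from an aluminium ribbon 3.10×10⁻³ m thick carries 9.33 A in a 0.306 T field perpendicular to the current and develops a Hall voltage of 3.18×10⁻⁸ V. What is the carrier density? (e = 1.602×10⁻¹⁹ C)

From V_H = IB/(n e t), n = IB/(V_H e t).
n = (9.33)(0.306)/((3.18×10⁻⁸)(1.602×10⁻¹⁹)(3.10×10⁻³)) ≈ 1.81×10²⁹ m⁻³.

n ≈ 1.81×10²⁹ m⁻³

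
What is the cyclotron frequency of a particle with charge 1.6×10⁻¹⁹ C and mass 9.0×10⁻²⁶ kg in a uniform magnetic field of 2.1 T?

f ≈ 5.9×10⁵ Hz

f = |q|B/(2πm).
f = (1.6×10⁻¹⁹)(2.1)/(2π·9.0×10⁻²⁶) ≈ 5.9×10⁵ Hz.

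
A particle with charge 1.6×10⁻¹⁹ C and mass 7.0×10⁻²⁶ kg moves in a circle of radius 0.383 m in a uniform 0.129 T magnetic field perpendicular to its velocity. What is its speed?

From |q|vB = mv²/r, v = |q|Br/m.
v = (1.6×10⁻¹⁹)(0.129)(0.383)/7.0×10⁻²⁶ ≈ 1.13×10⁵ m/s.

v ≈ 1.13×10⁵ m/s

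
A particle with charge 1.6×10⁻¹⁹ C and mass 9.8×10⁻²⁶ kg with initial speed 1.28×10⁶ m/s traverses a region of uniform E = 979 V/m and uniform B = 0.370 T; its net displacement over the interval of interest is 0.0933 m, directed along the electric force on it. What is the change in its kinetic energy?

ΔKE ≈ 1.46×10⁻¹⁷ J

The magnetic force is always ⟂ v and does no work; only the electric force changes KE.
ΔKE = F_E · d = |q|E d = (1.6×10⁻¹⁹)(979)(0.0933) ≈ 1.46×10⁻¹⁷ J.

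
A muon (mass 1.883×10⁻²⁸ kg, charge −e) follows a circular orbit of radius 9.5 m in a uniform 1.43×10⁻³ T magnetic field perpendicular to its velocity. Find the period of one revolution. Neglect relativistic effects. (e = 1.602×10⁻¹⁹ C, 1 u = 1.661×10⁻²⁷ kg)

The cyclotron period depends only on m, q, B: T = 2πm/(|q|B).
T = 2π(1.883×10⁻²⁸)/((1.602×10⁻¹⁹)(1.43×10⁻³)) ≈ 5.16×10⁻⁶ s.

T ≈ 5.16×10⁻⁶ s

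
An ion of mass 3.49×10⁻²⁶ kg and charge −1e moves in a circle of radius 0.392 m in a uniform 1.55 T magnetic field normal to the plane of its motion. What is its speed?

From |q|vB = mv²/r, v = |q|Br/m.
v = (1.602×10⁻¹⁹)(1.55)(0.392)/3.49×10⁻²⁶ ≈ 2.79×10⁶ m/s.

v ≈ 2.79×10⁶ m/s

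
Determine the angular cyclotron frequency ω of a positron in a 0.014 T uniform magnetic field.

ω ≈ 2.5×10⁹ rad/s

ω = |q|B/m.
ω = (1.602×10⁻¹⁹)(0.014)/9.109×10⁻³¹ ≈ 2.5×10⁹ rad/s.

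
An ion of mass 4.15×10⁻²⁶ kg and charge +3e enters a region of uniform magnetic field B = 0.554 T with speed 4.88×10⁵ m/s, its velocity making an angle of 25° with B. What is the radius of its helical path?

r ≈ 0.0321 m

v⊥ = v sinθ = 4.88×10⁵·sin25° ≈ 2.062×10⁵ m/s.
r = m v⊥/(|q|B) = (4.15×10⁻²⁶)(2.062×10⁵)/((4.806×10⁻¹⁹)(0.554)) ≈ 0.0321 m.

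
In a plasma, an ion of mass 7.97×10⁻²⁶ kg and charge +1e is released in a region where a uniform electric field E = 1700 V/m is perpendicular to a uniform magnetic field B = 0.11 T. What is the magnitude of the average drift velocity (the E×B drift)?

v_d ≈ 1.5×10⁴ m/s

The E×B drift speed is v_d = E/B.
v_d = 1700/0.11 = 1.5×10⁴ m/s.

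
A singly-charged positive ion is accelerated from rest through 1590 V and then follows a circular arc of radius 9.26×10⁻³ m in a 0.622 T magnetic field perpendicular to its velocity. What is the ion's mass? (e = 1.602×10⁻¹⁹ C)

m ≈ 1.67×10⁻²⁷ kg

Combine |q|V = ½mv² and r = mv/(|q|B): eliminate v to get m = qB²r²/(2V).
m = (1.602×10⁻¹⁹)(0.622)²(9.26×10⁻³)²/(2·1590) ≈ 1.67×10⁻²⁷ kg.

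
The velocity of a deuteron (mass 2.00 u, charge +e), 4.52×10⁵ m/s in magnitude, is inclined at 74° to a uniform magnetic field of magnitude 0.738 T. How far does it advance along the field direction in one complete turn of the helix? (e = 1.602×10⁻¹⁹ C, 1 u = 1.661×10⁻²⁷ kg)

p ≈ 0.0220 m

v∥ = v cosθ = 4.52×10⁵·cos74° ≈ 1.246×10⁵ m/s.
T = 2πm/(|q|B) = 2π(3.322×10⁻²⁷)/((1.602×10⁻¹⁹)(0.738)) ≈ 1.765×10⁻⁷ s.
pitch = v∥ T = (1.246×10⁵)(1.765×10⁻⁷) ≈ 0.0220 m.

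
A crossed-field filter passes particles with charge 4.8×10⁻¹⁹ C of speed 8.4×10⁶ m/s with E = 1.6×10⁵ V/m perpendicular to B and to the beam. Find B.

Balance of forces in the selector: qE = qvB ⇒ B = E/v.
B = 1.6×10⁵/8.4×10⁶ = 0.019 T.

B = 0.019 T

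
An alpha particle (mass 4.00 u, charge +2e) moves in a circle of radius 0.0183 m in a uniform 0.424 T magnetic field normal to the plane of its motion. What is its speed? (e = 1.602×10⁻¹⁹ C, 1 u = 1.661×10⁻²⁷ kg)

From |q|vB = mv²/r, v = |q|Br/m.
v = (3.204×10⁻¹⁹)(0.424)(0.0183)/6.644×10⁻²⁷ ≈ 3.74×10⁵ m/s.

v ≈ 3.74×10⁵ m/s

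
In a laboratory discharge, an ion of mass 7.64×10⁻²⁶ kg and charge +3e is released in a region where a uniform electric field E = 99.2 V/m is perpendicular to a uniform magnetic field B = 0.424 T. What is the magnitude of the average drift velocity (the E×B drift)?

The E×B drift speed is v_d = E/B.
v_d = 99.2/0.424 = 234 m/s.

v_d ≈ 234 m/s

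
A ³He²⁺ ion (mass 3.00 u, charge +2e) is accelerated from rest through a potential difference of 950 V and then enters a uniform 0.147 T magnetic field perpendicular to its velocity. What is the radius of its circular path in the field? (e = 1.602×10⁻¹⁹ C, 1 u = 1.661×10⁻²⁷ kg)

Acceleration: |q|V = ½mv² ⇒ v = √(2|q|V/m) = √(2·3.204×10⁻¹⁹·950/4.983×10⁻²⁷) ≈ 3.495×10⁵ m/s.
In the field: r = mv/(|q|B) = (4.983×10⁻²⁷)(3.495×10⁵)/((3.204×10⁻¹⁹)(0.147)) ≈ 0.0370 m.

r ≈ 0.0370 m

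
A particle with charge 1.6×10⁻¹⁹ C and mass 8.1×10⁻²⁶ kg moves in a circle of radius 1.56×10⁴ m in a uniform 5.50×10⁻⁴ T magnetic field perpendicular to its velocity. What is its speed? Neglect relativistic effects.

From |q|vB = mv²/r, v = |q|Br/m.
v = (1.6×10⁻¹⁹)(5.50×10⁻⁴)(1.56×10⁴)/8.1×10⁻²⁶ ≈ 1.69×10⁷ m/s.

v ≈ 1.69×10⁷ m/s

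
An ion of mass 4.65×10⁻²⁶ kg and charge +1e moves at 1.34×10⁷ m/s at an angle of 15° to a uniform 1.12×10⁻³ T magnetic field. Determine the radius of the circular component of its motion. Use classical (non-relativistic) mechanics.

r ≈ 899 m

v⊥ = v sinθ = 1.34×10⁷·sin15° ≈ 3.468×10⁶ m/s.
r = m v⊥/(|q|B) = (4.65×10⁻²⁶)(3.468×10⁶)/((1.602×10⁻¹⁹)(1.12×10⁻³)) ≈ 899 m.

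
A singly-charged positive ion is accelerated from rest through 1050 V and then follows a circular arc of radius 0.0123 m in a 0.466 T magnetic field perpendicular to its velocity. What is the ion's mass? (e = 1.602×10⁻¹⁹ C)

Combine |q|V = ½mv² and r = mv/(|q|B): eliminate v to get m = qB²r²/(2V).
m = (1.602×10⁻¹⁹)(0.466)²(0.0123)²/(2·1050) ≈ 2.51×10⁻²⁷ kg.

m ≈ 2.51×10⁻²⁷ kg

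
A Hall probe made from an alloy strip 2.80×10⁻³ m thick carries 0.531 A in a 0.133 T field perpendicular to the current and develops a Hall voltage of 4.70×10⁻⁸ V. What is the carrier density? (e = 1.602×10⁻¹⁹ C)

From V_H = IB/(n e t), n = IB/(V_H e t).
n = (0.531)(0.133)/((4.70×10⁻⁸)(1.602×10⁻¹⁹)(2.80×10⁻³)) ≈ 3.35×10²⁷ m⁻³.

n ≈ 3.35×10²⁷ m⁻³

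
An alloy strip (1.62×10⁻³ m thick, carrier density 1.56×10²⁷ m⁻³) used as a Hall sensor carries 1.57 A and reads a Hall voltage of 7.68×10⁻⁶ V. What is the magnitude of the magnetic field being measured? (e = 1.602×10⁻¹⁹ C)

From V_H = IB/(n e t), B = V_H n e t / I.
B = (7.68×10⁻⁶)(1.56×10²⁷)(1.602×10⁻¹⁹)(1.62×10⁻³)/1.57 ≈ 1.98 T.

B ≈ 1.98 T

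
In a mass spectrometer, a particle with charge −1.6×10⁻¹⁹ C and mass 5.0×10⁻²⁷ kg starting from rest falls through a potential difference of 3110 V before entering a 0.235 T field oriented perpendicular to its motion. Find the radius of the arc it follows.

r ≈ 0.0593 m

Acceleration: |q|V = ½mv² ⇒ v = √(2|q|V/m) = √(2·1.6×10⁻¹⁹·3110/5.0×10⁻²⁷) ≈ 4.461×10⁵ m/s.
In the field: r = mv/(|q|B) = (5.0×10⁻²⁷)(4.461×10⁵)/((1.6×10⁻¹⁹)(0.235)) ≈ 0.0593 m.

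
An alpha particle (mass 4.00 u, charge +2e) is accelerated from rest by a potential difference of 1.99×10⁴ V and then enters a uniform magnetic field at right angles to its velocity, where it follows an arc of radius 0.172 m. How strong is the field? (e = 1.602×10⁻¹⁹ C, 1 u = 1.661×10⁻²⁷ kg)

v = √(2|q|V/m) = √(2·3.204×10⁻¹⁹·1.99×10⁴/6.644×10⁻²⁷) ≈ 1.385×10⁶ m/s.
B = mv/(|q|r) = (6.644×10⁻²⁷)(1.385×10⁶)/((3.204×10⁻¹⁹)(0.172)) ≈ 0.167 T.

B ≈ 0.167 T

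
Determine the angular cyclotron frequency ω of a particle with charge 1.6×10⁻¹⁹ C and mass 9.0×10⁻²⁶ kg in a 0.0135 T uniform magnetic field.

ω ≈ 2.40×10⁴ rad/s

ω = |q|B/m.
ω = (1.6×10⁻¹⁹)(0.0135)/9.0×10⁻²⁶ ≈ 2.40×10⁴ rad/s.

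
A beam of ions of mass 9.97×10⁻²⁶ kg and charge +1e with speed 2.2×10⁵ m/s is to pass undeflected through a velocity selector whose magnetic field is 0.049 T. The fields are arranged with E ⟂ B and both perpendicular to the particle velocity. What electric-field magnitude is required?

For straight-line motion qE = qvB, so E = vB.
E = 2.2×10⁵ × 0.049 = 1.1×10⁴ V/m.

E = 1.1×10⁴ V/m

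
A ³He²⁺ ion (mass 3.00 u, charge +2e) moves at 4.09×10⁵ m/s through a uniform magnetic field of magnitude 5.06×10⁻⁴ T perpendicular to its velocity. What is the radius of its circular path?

r ≈ 12.6 m

The magnetic force provides the centripetal force: |q|vB = mv²/r.
r = mv/(|q|B) = (4.983×10⁻²⁷)(4.09×10⁵)/((3.204×10⁻¹⁹)(5.06×10⁻⁴)) ≈ 12.6 m.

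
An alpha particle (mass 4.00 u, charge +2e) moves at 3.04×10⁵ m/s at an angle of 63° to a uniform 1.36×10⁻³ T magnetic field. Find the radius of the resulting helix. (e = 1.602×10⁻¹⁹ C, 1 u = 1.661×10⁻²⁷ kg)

r ≈ 4.13 m

v⊥ = v sinθ = 3.04×10⁵·sin63° ≈ 2.709×10⁵ m/s.
r = m v⊥/(|q|B) = (6.644×10⁻²⁷)(2.709×10⁵)/((3.204×10⁻¹⁹)(1.36×10⁻³)) ≈ 4.13 m.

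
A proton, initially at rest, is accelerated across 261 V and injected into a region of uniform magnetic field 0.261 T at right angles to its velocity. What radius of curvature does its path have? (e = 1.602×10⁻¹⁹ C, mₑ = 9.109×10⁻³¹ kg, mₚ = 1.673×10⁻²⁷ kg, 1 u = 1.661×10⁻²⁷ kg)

Acceleration: |q|V = ½mv² ⇒ v = √(2|q|V/m) = √(2·1.602×10⁻¹⁹·261/1.673×10⁻²⁷) ≈ 2.236×10⁵ m/s.
In the field: r = mv/(|q|B) = (1.673×10⁻²⁷)(2.236×10⁵)/((1.602×10⁻¹⁹)(0.261)) ≈ 8.95×10⁻³ m.

r ≈ 8.95×10⁻³ m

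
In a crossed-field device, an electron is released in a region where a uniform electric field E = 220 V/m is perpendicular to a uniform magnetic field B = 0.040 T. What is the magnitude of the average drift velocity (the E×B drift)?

v_d ≈ 5500 m/s

In crossed fields the guiding centre drifts at v_d = |E×B|/B² = E/B, independent of charge and mass.
v_d = 220/0.040 = 5500 m/s.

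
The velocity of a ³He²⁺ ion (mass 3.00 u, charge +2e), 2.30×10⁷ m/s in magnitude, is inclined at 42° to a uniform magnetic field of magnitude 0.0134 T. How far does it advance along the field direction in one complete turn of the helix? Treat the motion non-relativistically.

v∥ = v cosθ = 2.30×10⁷·cos42° ≈ 1.709×10⁷ m/s.
T = 2πm/(|q|B) = 2π(4.983×10⁻²⁷)/((3.204×10⁻¹⁹)(0.0134)) ≈ 7.292×10⁻⁶ s.
pitch = v∥ T = (1.709×10⁷)(7.292×10⁻⁶) ≈ 125 m.

p ≈ 125 m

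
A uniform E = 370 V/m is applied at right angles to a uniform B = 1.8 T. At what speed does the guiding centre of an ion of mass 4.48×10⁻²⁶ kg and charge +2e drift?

In crossed fields the guiding centre drifts at v_d = |E×B|/B² = E/B, independent of charge and mass.
v_d = 370/1.8 = 210 m/s.

v_d ≈ 210 m/s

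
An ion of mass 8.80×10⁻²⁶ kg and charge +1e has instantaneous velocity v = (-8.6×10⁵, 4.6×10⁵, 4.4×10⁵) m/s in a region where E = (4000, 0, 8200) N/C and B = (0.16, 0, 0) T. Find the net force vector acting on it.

F ≈ (6.41×10⁻¹⁶, 1.13×10⁻¹⁴, -1.05×10⁻¹⁴) N

v×B = (0, 7.04×10⁴, -7.36×10⁴) N/C.
E + v×B = (4000, 7.04×10⁴, -6.54×10⁴) N/C.
F = q(E + v×B) = (1.602×10⁻¹⁹ C)·(4000, 7.04×10⁴, -6.54×10⁴) = (6.41×10⁻¹⁶, 1.13×10⁻¹⁴, -1.05×10⁻¹⁴) N.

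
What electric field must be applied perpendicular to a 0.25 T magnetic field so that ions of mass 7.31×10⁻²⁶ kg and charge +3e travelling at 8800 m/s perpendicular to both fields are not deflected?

E = 2200 V/m

For straight-line motion qE = qvB, so E = vB.
E = 8800 × 0.25 = 2200 V/m.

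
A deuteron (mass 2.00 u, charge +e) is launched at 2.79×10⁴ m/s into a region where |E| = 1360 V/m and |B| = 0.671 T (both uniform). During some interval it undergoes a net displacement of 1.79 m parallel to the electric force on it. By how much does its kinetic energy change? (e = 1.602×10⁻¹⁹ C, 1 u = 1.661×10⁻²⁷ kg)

ΔKE ≈ 3.90×10⁻¹⁶ J

The magnetic force is always ⟂ v and does no work; only the electric force changes KE.
ΔKE = F_E · d = |q|E d = (1.602×10⁻¹⁹)(1360)(1.79) ≈ 3.90×10⁻¹⁶ J.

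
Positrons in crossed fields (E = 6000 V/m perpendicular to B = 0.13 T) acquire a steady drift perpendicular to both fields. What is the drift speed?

v_d ≈ 4.6×10⁴ m/s

The steady drift has the magnetic force balancing the electric force, so v_d = E/B.
v_d = 6000/0.13 = 4.6×10⁴ m/s.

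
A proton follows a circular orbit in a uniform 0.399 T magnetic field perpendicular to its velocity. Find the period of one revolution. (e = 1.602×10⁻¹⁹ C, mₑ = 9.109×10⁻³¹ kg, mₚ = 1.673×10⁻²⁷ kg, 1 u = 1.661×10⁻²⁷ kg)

T ≈ 1.64×10⁻⁷ s

The cyclotron period depends only on m, q, B: T = 2πm/(|q|B).
T = 2π(1.673×10⁻²⁷)/((1.602×10⁻¹⁹)(0.399)) ≈ 1.64×10⁻⁷ s.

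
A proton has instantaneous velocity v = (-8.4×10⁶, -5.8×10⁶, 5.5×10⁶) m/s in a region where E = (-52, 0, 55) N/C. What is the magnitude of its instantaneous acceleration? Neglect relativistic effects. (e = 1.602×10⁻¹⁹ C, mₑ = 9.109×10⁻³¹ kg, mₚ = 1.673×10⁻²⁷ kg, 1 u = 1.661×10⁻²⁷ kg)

Only an electric field acts, so F = qE = (1.602×10⁻¹⁹ C)·(-52.0, 0, 55.0) = (-8.33×10⁻¹⁸, 0, 8.81×10⁻¹⁸) N.
|a| = |F|/m = 1.213×10⁻¹⁷/1.673×10⁻²⁷ ≈ 7.25×10⁹ m/s².

|a| ≈ 7.25×10⁹ m/s²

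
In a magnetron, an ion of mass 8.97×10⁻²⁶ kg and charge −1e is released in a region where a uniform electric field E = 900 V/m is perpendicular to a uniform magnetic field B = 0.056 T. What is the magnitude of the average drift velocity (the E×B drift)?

v_d ≈ 1.6×10⁴ m/s

The steady drift has the magnetic force balancing the electric force, so v_d = E/B.
v_d = 900/0.056 = 1.6×10⁴ m/s.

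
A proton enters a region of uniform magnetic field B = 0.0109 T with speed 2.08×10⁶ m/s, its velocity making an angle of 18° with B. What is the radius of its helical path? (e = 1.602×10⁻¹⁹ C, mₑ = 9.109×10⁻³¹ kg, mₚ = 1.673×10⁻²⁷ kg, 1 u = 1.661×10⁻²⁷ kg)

v⊥ = v sinθ = 2.08×10⁶·sin18° ≈ 6.428×10⁵ m/s.
r = m v⊥/(|q|B) = (1.673×10⁻²⁷)(6.428×10⁵)/((1.602×10⁻¹⁹)(0.0109)) ≈ 0.616 m.

r ≈ 0.616 m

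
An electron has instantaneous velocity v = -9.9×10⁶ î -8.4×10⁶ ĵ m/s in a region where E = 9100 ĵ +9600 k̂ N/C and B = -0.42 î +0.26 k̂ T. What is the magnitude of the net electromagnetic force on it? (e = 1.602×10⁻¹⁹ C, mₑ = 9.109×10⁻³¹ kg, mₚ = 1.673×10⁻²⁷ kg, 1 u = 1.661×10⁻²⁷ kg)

|F| ≈ 7.82×10⁻¹³ N

v×B = (-2.18×10⁶, 2.57×10⁶, -3.53×10⁶) N/C.
E + v×B = (-2.18×10⁶, 2.58×10⁶, -3.52×10⁶) N/C.
F = q(E + v×B) = (−1.602×10⁻¹⁹ C)·(-2.18×10⁶, 2.58×10⁶, -3.52×10⁶) = (3.50×10⁻¹³, -4.14×10⁻¹³, 5.64×10⁻¹³) N.
|F| = 7.82×10⁻¹³ N.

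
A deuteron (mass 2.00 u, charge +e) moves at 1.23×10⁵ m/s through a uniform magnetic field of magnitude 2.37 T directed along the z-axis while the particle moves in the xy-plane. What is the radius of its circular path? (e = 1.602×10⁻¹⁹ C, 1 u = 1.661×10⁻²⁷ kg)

r ≈ 1.08×10⁻³ m

The magnetic force provides the centripetal force: |q|vB = mv²/r.
r = mv/(|q|B) = (3.322×10⁻²⁷)(1.23×10⁵)/((1.602×10⁻¹⁹)(2.37)) ≈ 1.08×10⁻³ m.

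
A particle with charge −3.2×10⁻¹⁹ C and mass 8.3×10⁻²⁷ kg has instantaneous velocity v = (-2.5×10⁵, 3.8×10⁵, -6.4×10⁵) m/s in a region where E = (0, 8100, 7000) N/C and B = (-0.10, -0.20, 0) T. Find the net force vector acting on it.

F ≈ (4.10×10⁻¹⁴, -2.31×10⁻¹⁴, -3.04×10⁻¹⁴) N

v×B = (-1.28×10⁵, 6.40×10⁴, 8.80×10⁴) N/C.
E + v×B = (-1.28×10⁵, 7.21×10⁴, 9.50×10⁴) N/C.
F = q(E + v×B) = (−3.2×10⁻¹⁹ C)·(-1.28×10⁵, 7.21×10⁴, 9.50×10⁴) = (4.10×10⁻¹⁴, -2.31×10⁻¹⁴, -3.04×10⁻¹⁴) N.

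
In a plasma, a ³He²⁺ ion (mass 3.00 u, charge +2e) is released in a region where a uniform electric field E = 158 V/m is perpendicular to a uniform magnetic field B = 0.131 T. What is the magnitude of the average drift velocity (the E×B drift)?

v_d ≈ 1210 m/s

The E×B drift speed is v_d = E/B.
v_d = 158/0.131 = 1210 m/s.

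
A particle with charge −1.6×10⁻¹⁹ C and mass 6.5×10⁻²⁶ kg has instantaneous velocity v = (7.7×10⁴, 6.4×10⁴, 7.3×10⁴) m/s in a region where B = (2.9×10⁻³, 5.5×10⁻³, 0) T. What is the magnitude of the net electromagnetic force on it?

v×B = (-402, 212, 238) N/C.
F = q v×B = (−1.6×10⁻¹⁹ C)·(-402, 212, 238) = (6.42×10⁻¹⁷, -3.39×10⁻¹⁷, -3.81×10⁻¹⁷) N.
|F| = 8.20×10⁻¹⁷ N.

|F| ≈ 8.20×10⁻¹⁷ N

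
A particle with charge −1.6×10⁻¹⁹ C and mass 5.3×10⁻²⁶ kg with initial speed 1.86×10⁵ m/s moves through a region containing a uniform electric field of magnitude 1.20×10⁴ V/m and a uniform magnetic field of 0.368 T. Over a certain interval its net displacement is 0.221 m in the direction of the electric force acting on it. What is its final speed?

B does no work; ΔKE = |q|E d.
½mv_f² = ½mv₀² + |q|Ed = ½(5.3×10⁻²⁶)(1.86×10⁵)² + (1.6×10⁻¹⁹)(1.20×10⁴)(0.221) ≈ 9.168×10⁻¹⁶ J + 4.243×10⁻¹⁶ J ≈ 1.341×10⁻¹⁵ J.
v_f = √(2·1.341×10⁻¹⁵/5.3×10⁻²⁶) ≈ 2.25×10⁵ m/s.

v_f ≈ 2.25×10⁵ m/s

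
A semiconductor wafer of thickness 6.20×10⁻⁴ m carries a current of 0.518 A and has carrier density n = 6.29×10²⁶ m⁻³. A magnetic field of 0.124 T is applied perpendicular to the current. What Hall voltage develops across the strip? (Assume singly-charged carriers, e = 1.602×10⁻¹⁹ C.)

V_H ≈ 1.03×10⁻⁶ V

V_H = IB/(n e t).
V_H = (0.518)(0.124)/((6.29×10²⁶)(1.602×10⁻¹⁹)(6.20×10⁻⁴)) ≈ 1.03×10⁻⁶ V.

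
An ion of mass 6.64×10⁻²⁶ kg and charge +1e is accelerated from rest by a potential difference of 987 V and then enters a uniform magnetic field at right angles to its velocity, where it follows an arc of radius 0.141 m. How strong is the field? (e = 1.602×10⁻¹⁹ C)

B ≈ 0.203 T

v = √(2|q|V/m) = √(2·1.602×10⁻¹⁹·987/6.64×10⁻²⁶) ≈ 6.901×10⁴ m/s.
B = mv/(|q|r) = (6.64×10⁻²⁶)(6.901×10⁴)/((1.602×10⁻¹⁹)(0.141)) ≈ 0.203 T.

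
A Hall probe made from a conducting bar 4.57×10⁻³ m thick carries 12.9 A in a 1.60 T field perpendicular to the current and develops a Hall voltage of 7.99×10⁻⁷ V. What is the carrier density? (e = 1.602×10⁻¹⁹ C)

n ≈ 3.53×10²⁸ m⁻³

From V_H = IB/(n e t), n = IB/(V_H e t).
n = (12.9)(1.60)/((7.99×10⁻⁷)(1.602×10⁻¹⁹)(4.57×10⁻³)) ≈ 3.53×10²⁸ m⁻³.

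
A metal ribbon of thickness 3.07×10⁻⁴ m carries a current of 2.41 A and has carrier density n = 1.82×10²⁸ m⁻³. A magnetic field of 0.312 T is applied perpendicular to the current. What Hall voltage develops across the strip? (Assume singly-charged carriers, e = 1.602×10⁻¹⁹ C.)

V_H ≈ 8.40×10⁻⁷ V

V_H = IB/(n e t).
V_H = (2.41)(0.312)/((1.82×10²⁸)(1.602×10⁻¹⁹)(3.07×10⁻⁴)) ≈ 8.40×10⁻⁷ V.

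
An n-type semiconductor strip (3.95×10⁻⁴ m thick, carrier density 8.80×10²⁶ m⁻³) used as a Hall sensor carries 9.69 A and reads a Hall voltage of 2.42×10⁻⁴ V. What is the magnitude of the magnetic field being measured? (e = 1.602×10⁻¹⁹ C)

From V_H = IB/(n e t), B = V_H n e t / I.
B = (2.42×10⁻⁴)(8.80×10²⁶)(1.602×10⁻¹⁹)(3.95×10⁻⁴)/9.69 ≈ 1.39 T.

B ≈ 1.39 T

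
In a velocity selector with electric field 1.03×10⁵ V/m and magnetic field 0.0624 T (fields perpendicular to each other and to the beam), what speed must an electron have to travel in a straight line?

v = 1.65×10⁶ m/s

Straight-line motion ⇒ electric and magnetic forces cancel, so E = vB.
v = E/B = 1.03×10⁵/0.0624 = 1.65×10⁶ m/s.
The result is independent of the particle's charge and mass.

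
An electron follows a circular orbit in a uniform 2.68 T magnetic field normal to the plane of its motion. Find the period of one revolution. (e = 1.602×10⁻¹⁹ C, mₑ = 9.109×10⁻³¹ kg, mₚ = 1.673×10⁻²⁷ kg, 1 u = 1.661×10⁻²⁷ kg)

The cyclotron period depends only on m, q, B: T = 2πm/(|q|B).
T = 2π(9.109×10⁻³¹)/((1.602×10⁻¹⁹)(2.68)) ≈ 1.33×10⁻¹¹ s.

T ≈ 1.33×10⁻¹¹ s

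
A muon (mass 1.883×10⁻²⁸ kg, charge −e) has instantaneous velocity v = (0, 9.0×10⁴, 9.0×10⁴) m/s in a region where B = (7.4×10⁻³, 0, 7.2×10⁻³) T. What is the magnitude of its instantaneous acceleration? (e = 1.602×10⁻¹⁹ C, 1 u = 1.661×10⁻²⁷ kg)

v×B = (648, 666, -666) N/C.
F = q v×B = (−1.602×10⁻¹⁹ C)·(648, 666, -666) = (-1.04×10⁻¹⁶, -1.07×10⁻¹⁶, 1.07×10⁻¹⁶) N.
|a| = |F|/m = 1.831×10⁻¹⁶/1.883×10⁻²⁸ ≈ 9.73×10¹¹ m/s².

|a| ≈ 9.73×10¹¹ m/s²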